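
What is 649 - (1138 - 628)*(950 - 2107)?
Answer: 590719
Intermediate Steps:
649 - (1138 - 628)*(950 - 2107) = 649 - 510*(-1157) = 649 - 1*(-590070) = 649 + 590070 = 590719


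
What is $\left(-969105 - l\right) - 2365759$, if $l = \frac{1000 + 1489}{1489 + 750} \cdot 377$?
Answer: $- \frac{7467698849}{2239} \approx -3.3353 \cdot 10^{6}$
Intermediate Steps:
$l = \frac{938353}{2239}$ ($l = \frac{2489}{2239} \cdot 377 = \frac{938353}{2239} \approx 419.09$)
$\left(-969105 - l\right) - 2365759 = \left(-969105 - \frac{938353}{2239}\right) - 2365759 = - \frac{2170764448}{2239} - 2365759 = - \frac{7467698849}{2239}$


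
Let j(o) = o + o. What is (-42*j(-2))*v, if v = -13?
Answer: -2184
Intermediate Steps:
j(o) = 2*o
(-42*j(-2))*v = -84*(-2)*(-13) = -42*(-4)*(-13) = 168*(-13) = -2184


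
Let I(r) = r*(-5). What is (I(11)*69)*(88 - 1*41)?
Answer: -178365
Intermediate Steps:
I(r) = -5*r
(I(11)*69)*(88 - 1*41) = (-5*11*69)*(88 - 1*41) = (-55*69)*(88 - 41) = -3795*47 = -178365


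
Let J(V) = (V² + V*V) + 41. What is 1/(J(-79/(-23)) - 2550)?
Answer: -529/1314779 ≈ -0.00040235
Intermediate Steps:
J(V) = 41 + 2*V² (J(V) = (V² + V²) + 41 = 2*V² + 41 = 41 + 2*V²)
1/(J(-79/(-23)) - 2550) = 1/((41 + 2*(-79/(-23))²) - 2550) = 1/((41 + 2*(-79*(-1/23))²) - 2550) = 1/((41 + 2*(79/23)²) - 2550) = 1/((41 + 2*(6241/529)) - 2550) = 1/((41 + 12482/529) - 2550) = 1/(34171/529 - 2550) = 1/(-1314779/529) = -529/1314779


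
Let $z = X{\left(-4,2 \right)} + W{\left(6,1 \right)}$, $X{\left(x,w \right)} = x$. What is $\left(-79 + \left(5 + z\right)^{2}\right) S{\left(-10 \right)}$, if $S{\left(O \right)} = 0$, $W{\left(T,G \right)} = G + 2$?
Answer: $0$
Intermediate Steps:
$W{\left(T,G \right)} = 2 + G$
$z = -1$ ($z = -4 + \left(2 + 1\right) = -4 + 3 = -1$)
$\left(-79 + \left(5 + z\right)^{2}\right) S{\left(-10 \right)} = \left(-79 + \left(5 - 1\right)^{2}\right) 0 = \left(-79 + 4^{2}\right) 0 = \left(-79 + 16\right) 0 = \left(-63\right) 0 = 0$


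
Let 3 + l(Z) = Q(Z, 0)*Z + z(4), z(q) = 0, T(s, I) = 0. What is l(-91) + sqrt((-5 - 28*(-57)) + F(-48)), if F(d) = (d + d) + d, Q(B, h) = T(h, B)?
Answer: -3 + sqrt(1447) ≈ 35.039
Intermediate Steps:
Q(B, h) = 0
l(Z) = -3 (l(Z) = -3 + (0*Z + 0) = -3 + (0 + 0) = -3 + 0 = -3)
F(d) = 3*d (F(d) = 2*d + d = 3*d)
l(-91) + sqrt((-5 - 28*(-57)) + F(-48)) = -3 + sqrt((-5 - 28*(-57)) + 3*(-48)) = -3 + sqrt((-5 + 1596) - 144) = -3 + sqrt(1591 - 144) = -3 + sqrt(1447)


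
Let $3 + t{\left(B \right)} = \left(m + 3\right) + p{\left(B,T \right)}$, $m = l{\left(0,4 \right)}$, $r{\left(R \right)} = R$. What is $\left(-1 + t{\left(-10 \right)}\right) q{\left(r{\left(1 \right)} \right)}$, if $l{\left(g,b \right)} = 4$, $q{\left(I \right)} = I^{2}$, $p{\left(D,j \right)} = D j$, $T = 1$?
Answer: $-7$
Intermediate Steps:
$m = 4$
$t{\left(B \right)} = 4 + B$ ($t{\left(B \right)} = -3 + \left(\left(4 + 3\right) + B 1\right) = -3 + \left(7 + B\right) = 4 + B$)
$\left(-1 + t{\left(-10 \right)}\right) q{\left(r{\left(1 \right)} \right)} = \left(-1 + \left(4 - 10\right)\right) 1^{2} = \left(-1 - 6\right) 1 = \left(-7\right) 1 = -7$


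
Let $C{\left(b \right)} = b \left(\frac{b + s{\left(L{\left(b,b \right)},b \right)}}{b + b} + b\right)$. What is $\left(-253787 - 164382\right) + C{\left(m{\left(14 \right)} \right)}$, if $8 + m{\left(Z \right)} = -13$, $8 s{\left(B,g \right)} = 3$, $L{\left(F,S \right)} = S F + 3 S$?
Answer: $- \frac{6683813}{16} \approx -4.1774 \cdot 10^{5}$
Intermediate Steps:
$L{\left(F,S \right)} = 3 S + F S$ ($L{\left(F,S \right)} = F S + 3 S = 3 S + F S$)
$s{\left(B,g \right)} = \frac{3}{8}$ ($s{\left(B,g \right)} = \frac{1}{8} \cdot 3 = \frac{3}{8}$)
$m{\left(Z \right)} = -21$ ($m{\left(Z \right)} = -8 - 13 = -21$)
$C{\left(b \right)} = b \left(b + \frac{\frac{3}{8} + b}{2 b}\right)$ ($C{\left(b \right)} = b \left(\frac{b + \frac{3}{8}}{b + b} + b\right) = b \left(\frac{\frac{3}{8} + b}{2 b} + b\right) = b \left(b + \frac{\frac{3}{8} + b}{2 b}\right)$)
$\left(-253787 - 164382\right) + C{\left(m{\left(14 \right)} \right)} = \left(-253787 - 164382\right) + \left(\frac{3}{16} + \left(-21\right)^{2} + \frac{1}{2} \left(-21\right)\right) = -418169 + \left(\frac{3}{16} + 441 - \frac{21}{2}\right) = -418169 + \frac{6891}{16} = - \frac{6683813}{16}$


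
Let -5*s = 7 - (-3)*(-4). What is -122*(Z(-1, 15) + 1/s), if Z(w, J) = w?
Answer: 0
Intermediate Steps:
s = 1 (s = -(7 - (-3)*(-4))/5 = -(7 - 1*12)/5 = -(7 - 12)/5 = -⅕*(-5) = 1)
-122*(Z(-1, 15) + 1/s) = -122*(-1 + 1/1) = -122*(-1 + 1) = -122*0 = 0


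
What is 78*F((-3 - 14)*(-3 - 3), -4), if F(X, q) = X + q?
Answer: 7644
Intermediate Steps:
78*F((-3 - 14)*(-3 - 3), -4) = 78*((-3 - 14)*(-3 - 3) - 4) = 78*(-17*(-6) - 4) = 78*(102 - 4) = 78*98 = 7644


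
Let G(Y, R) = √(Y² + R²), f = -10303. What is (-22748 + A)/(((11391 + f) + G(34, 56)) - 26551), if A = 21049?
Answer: 43261637/648360077 + 3398*√1073/648360077 ≈ 0.066896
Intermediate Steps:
G(Y, R) = √(R² + Y²)
(-22748 + A)/(((11391 + f) + G(34, 56)) - 26551) = (-22748 + 21049)/(((11391 - 10303) + √(56² + 34²)) - 26551) = -1699/((1088 + √(3136 + 1156)) - 26551) = -1699/((1088 + √4292) - 26551) = -1699/((1088 + 2*√1073) - 26551) = -1699/(-25463 + 2*√1073)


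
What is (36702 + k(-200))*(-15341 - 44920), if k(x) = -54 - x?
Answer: -2220497328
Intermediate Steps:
(36702 + k(-200))*(-15341 - 44920) = (36702 + (-54 - 1*(-200)))*(-15341 - 44920) = (36702 + (-54 + 200))*(-60261) = (36702 + 146)*(-60261) = 36848*(-60261) = -2220497328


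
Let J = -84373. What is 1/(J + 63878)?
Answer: -1/20495 ≈ -4.8792e-5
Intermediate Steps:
1/(J + 63878) = 1/(-84373 + 63878) = 1/(-20495) = -1/20495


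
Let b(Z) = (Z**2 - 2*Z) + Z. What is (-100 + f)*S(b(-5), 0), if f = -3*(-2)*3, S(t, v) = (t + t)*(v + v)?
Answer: 0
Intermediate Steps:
b(Z) = Z**2 - Z
S(t, v) = 4*t*v (S(t, v) = (2*t)*(2*v) = 4*t*v)
f = 18 (f = 6*3 = 18)
(-100 + f)*S(b(-5), 0) = (-100 + 18)*(4*(-5*(-1 - 5))*0) = -328*(-5*(-6))*0 = -328*30*0 = -82*0 = 0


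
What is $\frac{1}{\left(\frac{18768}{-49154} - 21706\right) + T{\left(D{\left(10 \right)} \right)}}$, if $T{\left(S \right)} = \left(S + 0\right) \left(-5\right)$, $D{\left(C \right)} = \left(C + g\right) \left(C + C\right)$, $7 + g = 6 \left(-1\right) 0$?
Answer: $- \frac{24577}{540850846} \approx -4.5441 \cdot 10^{-5}$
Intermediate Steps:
$g = -7$ ($g = -7 + 6 \left(-1\right) 0 = -7 - 0 = -7 + 0 = -7$)
$D{\left(C \right)} = 2 C \left(-7 + C\right)$ ($D{\left(C \right)} = \left(C - 7\right) \left(C + C\right) = \left(-7 + C\right) 2 C = 2 C \left(-7 + C\right)$)
$T{\left(S \right)} = - 5 S$ ($T{\left(S \right)} = S \left(-5\right) = - 5 S$)
$\frac{1}{\left(\frac{18768}{-49154} - 21706\right) + T{\left(D{\left(10 \right)} \right)}} = \frac{1}{\left(\frac{18768}{-49154} - 21706\right) - 5 \cdot 2 \cdot 10 \left(-7 + 10\right)} = \frac{1}{\left(18768 \left(- \frac{1}{49154}\right) - 21706\right) - 5 \cdot 2 \cdot 10 \cdot 3} = \frac{1}{\left(- \frac{9384}{24577} - 21706\right) - 300} = \frac{1}{- \frac{533477746}{24577} - 300} = \frac{1}{- \frac{540850846}{24577}} = - \frac{24577}{540850846}$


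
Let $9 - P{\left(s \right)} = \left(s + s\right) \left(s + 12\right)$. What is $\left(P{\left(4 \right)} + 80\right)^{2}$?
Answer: $1521$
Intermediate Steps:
$P{\left(s \right)} = 9 - 2 s \left(12 + s\right)$ ($P{\left(s \right)} = 9 - \left(s + s\right) \left(s + 12\right) = 9 - 2 s \left(12 + s\right)$)
$\left(P{\left(4 \right)} + 80\right)^{2} = \left(\left(9 - 96 - 2 \cdot 4^{2}\right) + 80\right)^{2} = \left(\left(9 - 96 - 32\right) + 80\right)^{2} = \left(-119 + 80\right)^{2} = \left(-39\right)^{2} = 1521$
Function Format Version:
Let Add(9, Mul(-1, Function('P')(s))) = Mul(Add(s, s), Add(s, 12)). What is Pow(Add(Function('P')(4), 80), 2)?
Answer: 1521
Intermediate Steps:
Function('P')(s) = Add(9, Mul(-2, s, Add(12, s))) (Function('P')(s) = Add(9, Mul(-1, Mul(Add(s, s), Add(s, 12)))) = Add(9, Mul(-1, Mul(Mul(2, s), Add(12, s)))) = Add(9, Mul(-1, Mul(2, s, Add(12, s)))) = Add(9, Mul(-2, s, Add(12, s))))
Pow(Add(Function('P')(4), 80), 2) = Pow(Add(Add(9, Mul(-24, 4), Mul(-2, Pow(4, 2))), 80), 2) = Pow(Add(Add(9, -96, Mul(-2, 16)), 80), 2) = Pow(Add(Add(9, -96, -32), 80), 2) = Pow(Add(-119, 80), 2) = Pow(-39, 2) = 1521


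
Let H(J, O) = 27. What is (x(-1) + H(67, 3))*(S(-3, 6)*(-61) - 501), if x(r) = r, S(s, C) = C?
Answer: -22542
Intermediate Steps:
(x(-1) + H(67, 3))*(S(-3, 6)*(-61) - 501) = (-1 + 27)*(6*(-61) - 501) = 26*(-366 - 501) = 26*(-867) = -22542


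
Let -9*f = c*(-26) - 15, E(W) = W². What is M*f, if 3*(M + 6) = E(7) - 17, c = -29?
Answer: -10346/27 ≈ -383.19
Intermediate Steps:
M = 14/3 (M = -6 + (7² - 17)/3 = -6 + (49 - 17)/3 = -6 + (⅓)*32 = -6 + 32/3 = 14/3 ≈ 4.6667)
f = -739/9 (f = -(-29*(-26) - 15)/9 = -(754 - 15)/9 = -⅑*739 = -739/9 ≈ -82.111)
M*f = (14/3)*(-739/9) = -10346/27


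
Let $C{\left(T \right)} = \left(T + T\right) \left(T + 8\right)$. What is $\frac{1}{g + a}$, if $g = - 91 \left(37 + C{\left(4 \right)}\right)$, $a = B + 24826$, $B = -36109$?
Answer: $- \frac{1}{23386} \approx -4.2761 \cdot 10^{-5}$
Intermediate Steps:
$C{\left(T \right)} = 2 T \left(8 + T\right)$
$a = -11283$ ($a = -36109 + 24826 = -11283$)
$g = -12103$ ($g = - 91 \left(37 + 2 \cdot 4 \left(8 + 4\right)\right) = - 91 \left(37 + 2 \cdot 4 \cdot 12\right) = - 91 \left(37 + 96\right) = \left(-91\right) 133 = -12103$)
$\frac{1}{g + a} = \frac{1}{-12103 - 11283} = \frac{1}{-23386} = - \frac{1}{23386}$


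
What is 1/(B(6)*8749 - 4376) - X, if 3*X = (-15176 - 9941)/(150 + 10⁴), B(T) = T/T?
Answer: 109867091/133157850 ≈ 0.82509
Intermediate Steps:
B(T) = 1
X = -25117/30450 (X = ((-15176 - 9941)/(150 + 10⁴))/3 = (-25117/(150 + 10000))/3 = (-25117/10150)/3 = (-25117*1/10150)/3 = (⅓)*(-25117/10150) = -25117/30450 ≈ -0.82486)
1/(B(6)*8749 - 4376) - X = 1/(1*8749 - 4376) - 1*(-25117/30450) = 1/(8749 - 4376) + 25117/30450 = 1/4373 + 25117/30450 = 109867091/133157850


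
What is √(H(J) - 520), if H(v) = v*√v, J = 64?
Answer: 2*I*√2 ≈ 2.8284*I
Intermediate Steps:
H(v) = v^(3/2)
√(H(J) - 520) = √(64^(3/2) - 520) = √(512 - 520) = √(-8) = 2*I*√2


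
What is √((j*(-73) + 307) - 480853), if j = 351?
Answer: 9*I*√6249 ≈ 711.46*I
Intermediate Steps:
√((j*(-73) + 307) - 480853) = √((351*(-73) + 307) - 480853) = √((-25623 + 307) - 480853) = √(-25316 - 480853) = √(-506169) = 9*I*√6249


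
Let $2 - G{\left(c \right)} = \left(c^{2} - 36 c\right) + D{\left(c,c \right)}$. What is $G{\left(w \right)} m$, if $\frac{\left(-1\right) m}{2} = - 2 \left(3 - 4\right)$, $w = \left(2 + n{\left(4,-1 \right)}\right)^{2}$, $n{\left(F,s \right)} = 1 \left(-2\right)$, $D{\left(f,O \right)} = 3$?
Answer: $4$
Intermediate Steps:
$n{\left(F,s \right)} = -2$
$w = 0$ ($w = \left(2 - 2\right)^{2} = 0^{2} = 0$)
$m = -4$ ($m = - 2 \left(- 2 \left(3 - 4\right)\right) = - 2 \left(\left(-2\right) \left(-1\right)\right) = \left(-2\right) 2 = -4$)
$G{\left(c \right)} = -1 - c^{2} + 36 c$ ($G{\left(c \right)} = 2 - \left(\left(c^{2} - 36 c\right) + 3\right) = 2 - \left(3 + c^{2} - 36 c\right) = -1 - c^{2} + 36 c$)
$G{\left(w \right)} m = \left(-1 - 0^{2} + 36 \cdot 0\right) \left(-4\right) = \left(-1 - 0 + 0\right) \left(-4\right) = \left(-1 + 0 + 0\right) \left(-4\right) = \left(-1\right) \left(-4\right) = 4$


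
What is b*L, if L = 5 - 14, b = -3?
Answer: 27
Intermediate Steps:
L = -9
b*L = -3*(-9) = 27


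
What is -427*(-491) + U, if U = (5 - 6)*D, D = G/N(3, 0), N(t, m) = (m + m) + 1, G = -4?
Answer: 209661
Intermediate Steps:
N(t, m) = 1 + 2*m (N(t, m) = 2*m + 1 = 1 + 2*m)
D = -4 (D = -4/(1 + 2*0) = -4/(1 + 0) = -4/1 = -4*1 = -4)
U = 4 (U = (5 - 6)*(-4) = -1*(-4) = 4)
-427*(-491) + U = -427*(-491) + 4 = 209657 + 4 = 209661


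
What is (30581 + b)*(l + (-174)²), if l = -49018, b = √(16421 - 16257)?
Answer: -573149102 - 37484*√41 ≈ -5.7339e+8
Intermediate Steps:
b = 2*√41 (b = √164 = 2*√41 ≈ 12.806)
(30581 + b)*(l + (-174)²) = (30581 + 2*√41)*(-49018 + (-174)²) = (30581 + 2*√41)*(-49018 + 30276) = (30581 + 2*√41)*(-18742) = -573149102 - 37484*√41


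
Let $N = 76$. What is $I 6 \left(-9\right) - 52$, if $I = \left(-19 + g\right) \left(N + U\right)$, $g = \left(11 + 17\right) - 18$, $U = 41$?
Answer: $56810$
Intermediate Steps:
$g = 10$ ($g = 28 - 18 = 10$)
$I = -1053$ ($I = \left(-19 + 10\right) \left(76 + 41\right) = \left(-9\right) 117 = -1053$)
$I 6 \left(-9\right) - 52 = - 1053 \cdot 6 \left(-9\right) - 52 = \left(-1053\right) \left(-54\right) - 52 = 56862 - 52 = 56810$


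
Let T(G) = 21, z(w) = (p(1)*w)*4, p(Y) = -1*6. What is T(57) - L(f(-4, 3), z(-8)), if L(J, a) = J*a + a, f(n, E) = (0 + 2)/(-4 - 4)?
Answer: -123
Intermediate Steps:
p(Y) = -6
f(n, E) = -¼ (f(n, E) = 2/(-8) = 2*(-⅛) = -¼)
z(w) = -24*w (z(w) = -6*w*4 = -24*w)
L(J, a) = a + J*a
T(57) - L(f(-4, 3), z(-8)) = 21 - (-24*(-8))*(1 - ¼) = 21 - 192*3/4 = 21 - 1*144 = 21 - 144 = -123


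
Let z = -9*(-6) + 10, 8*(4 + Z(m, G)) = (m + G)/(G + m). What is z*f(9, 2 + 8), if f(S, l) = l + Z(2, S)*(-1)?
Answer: 888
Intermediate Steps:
Z(m, G) = -31/8 (Z(m, G) = -4 + ((m + G)/(G + m))/8 = -4 + ((G + m)/(G + m))/8 = -4 + (1/8)*1 = -4 + 1/8 = -31/8)
f(S, l) = 31/8 + l (f(S, l) = l - 31/8*(-1) = l + 31/8 = 31/8 + l)
z = 64 (z = 54 + 10 = 64)
z*f(9, 2 + 8) = 64*(31/8 + (2 + 8)) = 64*(31/8 + 10) = 64*(111/8) = 888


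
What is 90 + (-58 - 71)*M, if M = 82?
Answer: -10488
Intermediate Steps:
90 + (-58 - 71)*M = 90 + (-58 - 71)*82 = 90 - 129*82 = 90 - 10578 = -10488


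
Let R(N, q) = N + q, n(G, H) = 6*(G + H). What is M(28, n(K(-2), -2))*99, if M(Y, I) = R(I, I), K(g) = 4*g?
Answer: -11880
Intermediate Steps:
n(G, H) = 6*G + 6*H
M(Y, I) = 2*I (M(Y, I) = I + I = 2*I)
M(28, n(K(-2), -2))*99 = (2*(6*(4*(-2)) + 6*(-2)))*99 = (2*(6*(-8) - 12))*99 = (2*(-48 - 12))*99 = (2*(-60))*99 = -120*99 = -11880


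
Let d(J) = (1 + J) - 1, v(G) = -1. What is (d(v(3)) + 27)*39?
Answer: 1014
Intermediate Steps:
d(J) = J
(d(v(3)) + 27)*39 = (-1 + 27)*39 = 26*39 = 1014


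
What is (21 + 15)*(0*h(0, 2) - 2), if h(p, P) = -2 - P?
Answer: -72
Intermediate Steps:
(21 + 15)*(0*h(0, 2) - 2) = (21 + 15)*(0*(-2 - 1*2) - 2) = 36*(0*(-2 - 2) - 2) = 36*(0*(-4) - 2) = 36*(0 - 2) = 36*(-2) = -72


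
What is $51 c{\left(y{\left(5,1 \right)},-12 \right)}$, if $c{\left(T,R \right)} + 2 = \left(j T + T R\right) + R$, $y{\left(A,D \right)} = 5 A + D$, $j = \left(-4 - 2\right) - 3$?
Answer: $-28560$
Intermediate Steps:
$j = -9$ ($j = -6 - 3 = -9$)
$y{\left(A,D \right)} = D + 5 A$
$c{\left(T,R \right)} = -2 + R - 9 T + R T$ ($c{\left(T,R \right)} = -2 + \left(\left(- 9 T + T R\right) + R\right) = -2 + \left(\left(- 9 T + R T\right) + R\right) = -2 + \left(R - 9 T + R T\right) = -2 + R - 9 T + R T$)
$51 c{\left(y{\left(5,1 \right)},-12 \right)} = 51 \left(-2 - 12 - 9 \left(1 + 5 \cdot 5\right) - 12 \left(1 + 5 \cdot 5\right)\right) = 51 \left(-2 - 12 - 9 \left(1 + 25\right) - 12 \left(1 + 25\right)\right) = 51 \left(-2 - 12 - 234 - 312\right) = 51 \left(-560\right) = -28560$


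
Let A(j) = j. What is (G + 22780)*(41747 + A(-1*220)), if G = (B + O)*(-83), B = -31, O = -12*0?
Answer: 1052834031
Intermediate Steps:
O = 0
G = 2573 (G = (-31 + 0)*(-83) = -31*(-83) = 2573)
(G + 22780)*(41747 + A(-1*220)) = (2573 + 22780)*(41747 - 1*220) = 25353*(41747 - 220) = 25353*41527 = 1052834031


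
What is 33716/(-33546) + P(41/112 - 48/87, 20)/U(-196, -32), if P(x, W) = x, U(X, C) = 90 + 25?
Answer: -6306914279/6265050960 ≈ -1.0067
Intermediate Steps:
U(X, C) = 115
33716/(-33546) + P(41/112 - 48/87, 20)/U(-196, -32) = 33716/(-33546) + (41/112 - 48/87)/115 = 33716*(-1/33546) + (41*(1/112) - 48*1/87)*(1/115) = -16858/16773 + (41/112 - 16/29)*(1/115) = -16858/16773 - 603/3248*1/115 = -16858/16773 - 603/373520 = -6306914279/6265050960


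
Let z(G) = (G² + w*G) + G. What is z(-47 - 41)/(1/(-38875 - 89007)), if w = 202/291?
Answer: -282634565840/291 ≈ -9.7125e+8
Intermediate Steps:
w = 202/291 (w = 202*(1/291) = 202/291 ≈ 0.69416)
z(G) = G² + 493*G/291 (z(G) = (G² + 202*G/291) + G = G² + 493*G/291)
z(-47 - 41)/(1/(-38875 - 89007)) = ((-47 - 41)*(493 + 291*(-47 - 41))/291)/(1/(-38875 - 89007)) = ((1/291)*(-88)*(493 + 291*(-88)))/(1/(-127882)) = ((1/291)*(-88)*(493 - 25608))/(-1/127882) = ((1/291)*(-88)*(-25115))*(-127882) = (2210120/291)*(-127882) = -282634565840/291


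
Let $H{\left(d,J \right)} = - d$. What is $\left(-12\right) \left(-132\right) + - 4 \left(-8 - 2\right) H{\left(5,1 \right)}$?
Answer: $1384$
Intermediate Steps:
$\left(-12\right) \left(-132\right) + - 4 \left(-8 - 2\right) H{\left(5,1 \right)} = \left(-12\right) \left(-132\right) + - 4 \left(-8 - 2\right) \left(\left(-1\right) 5\right) = 1584 + - 4 \left(-8 - 2\right) \left(-5\right) = 1584 + \left(-4\right) \left(-10\right) \left(-5\right) = 1584 + 40 \left(-5\right) = 1584 - 200 = 1384$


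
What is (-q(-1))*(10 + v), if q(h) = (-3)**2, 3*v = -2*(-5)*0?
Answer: -90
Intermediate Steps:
v = 0 (v = (-2*(-5)*0)/3 = (10*0)/3 = (1/3)*0 = 0)
q(h) = 9
(-q(-1))*(10 + v) = (-1*9)*(10 + 0) = -9*10 = -90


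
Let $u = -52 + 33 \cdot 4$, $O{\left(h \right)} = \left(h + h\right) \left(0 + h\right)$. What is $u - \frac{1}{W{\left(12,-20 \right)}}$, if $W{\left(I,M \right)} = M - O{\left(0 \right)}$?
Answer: $\frac{1601}{20} \approx 80.05$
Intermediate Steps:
$O{\left(h \right)} = 2 h^{2}$ ($O{\left(h \right)} = 2 h h = 2 h^{2}$)
$W{\left(I,M \right)} = M$ ($W{\left(I,M \right)} = M - 2 \cdot 0^{2} = M - 2 \cdot 0 = M - 0 = M + 0 = M$)
$u = 80$ ($u = -52 + 132 = 80$)
$u - \frac{1}{W{\left(12,-20 \right)}} = 80 - \frac{1}{-20} = 80 - - \frac{1}{20} = 80 + \frac{1}{20} = \frac{1601}{20}$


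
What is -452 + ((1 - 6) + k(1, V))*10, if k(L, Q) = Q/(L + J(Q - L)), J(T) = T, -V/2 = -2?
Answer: -492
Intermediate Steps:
V = 4 (V = -2*(-2) = 4)
k(L, Q) = 1 (k(L, Q) = Q/(L + (Q - L)) = Q/Q = 1)
-452 + ((1 - 6) + k(1, V))*10 = -452 + ((1 - 6) + 1)*10 = -452 + (-5 + 1)*10 = -452 - 4*10 = -452 - 40 = -492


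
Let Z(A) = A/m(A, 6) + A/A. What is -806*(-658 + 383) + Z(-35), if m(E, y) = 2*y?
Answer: 2659777/12 ≈ 2.2165e+5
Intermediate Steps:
Z(A) = 1 + A/12 (Z(A) = A/((2*6)) + A/A = A/12 + 1 = 1 + A/12)
-806*(-658 + 383) + Z(-35) = -806*(-658 + 383) + (1 + (1/12)*(-35)) = -806*(-275) + (1 - 35/12) = 221650 - 23/12 = 2659777/12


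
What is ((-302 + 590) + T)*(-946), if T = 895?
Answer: -1119118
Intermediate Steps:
((-302 + 590) + T)*(-946) = ((-302 + 590) + 895)*(-946) = (288 + 895)*(-946) = 1183*(-946) = -1119118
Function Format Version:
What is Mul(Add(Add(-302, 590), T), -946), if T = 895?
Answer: -1119118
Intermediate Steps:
Mul(Add(Add(-302, 590), T), -946) = Mul(Add(Add(-302, 590), 895), -946) = Mul(Add(288, 895), -946) = Mul(1183, -946) = -1119118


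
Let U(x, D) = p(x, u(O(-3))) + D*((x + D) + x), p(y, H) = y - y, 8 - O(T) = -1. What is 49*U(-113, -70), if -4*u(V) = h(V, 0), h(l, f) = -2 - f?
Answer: 1015280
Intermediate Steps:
O(T) = 9 (O(T) = 8 - 1*(-1) = 8 + 1 = 9)
u(V) = ½ (u(V) = -(-2 - 1*0)/4 = -(-2 + 0)/4 = -¼*(-2) = ½)
p(y, H) = 0
U(x, D) = D*(D + 2*x) (U(x, D) = 0 + D*((x + D) + x) = 0 + D*((D + x) + x) = 0 + D*(D + 2*x) = D*(D + 2*x))
49*U(-113, -70) = 49*(-70*(-70 + 2*(-113))) = 49*(-70*(-70 - 226)) = 49*(-70*(-296)) = 49*20720 = 1015280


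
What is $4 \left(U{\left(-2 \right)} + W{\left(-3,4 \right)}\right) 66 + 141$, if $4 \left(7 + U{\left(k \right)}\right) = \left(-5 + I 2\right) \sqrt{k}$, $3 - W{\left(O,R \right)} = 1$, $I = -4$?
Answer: $-1179 - 858 i \sqrt{2} \approx -1179.0 - 1213.4 i$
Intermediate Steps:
$W{\left(O,R \right)} = 2$ ($W{\left(O,R \right)} = 3 - 1 = 2$)
$U{\left(k \right)} = -7 - \frac{13 \sqrt{k}}{4}$ ($U{\left(k \right)} = -7 + \frac{\left(-5 - 8\right) \sqrt{k}}{4} = -7 + \frac{\left(-13\right) \sqrt{k}}{4} = -7 - \frac{13 \sqrt{k}}{4}$)
$4 \left(U{\left(-2 \right)} + W{\left(-3,4 \right)}\right) 66 + 141 = 4 \left(\left(-7 - \frac{13 \sqrt{-2}}{4}\right) + 2\right) 66 + 141 = 4 \left(\left(-7 - \frac{13 i \sqrt{2}}{4}\right) + 2\right) 66 + 141 = 4 \left(-5 - \frac{13 i \sqrt{2}}{4}\right) 66 + 141 = \left(-20 - 13 i \sqrt{2}\right) 66 + 141 = \left(-1320 - 858 i \sqrt{2}\right) + 141 = -1179 - 858 i \sqrt{2}$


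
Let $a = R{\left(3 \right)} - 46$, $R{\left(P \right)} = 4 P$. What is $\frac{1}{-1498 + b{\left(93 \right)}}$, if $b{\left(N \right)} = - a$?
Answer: $- \frac{1}{1464} \approx -0.00068306$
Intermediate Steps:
$a = -34$ ($a = 4 \cdot 3 - 46 = 12 - 46 = -34$)
$b{\left(N \right)} = 34$ ($b{\left(N \right)} = \left(-1\right) \left(-34\right) = 34$)
$\frac{1}{-1498 + b{\left(93 \right)}} = \frac{1}{-1498 + 34} = \frac{1}{-1464} = - \frac{1}{1464}$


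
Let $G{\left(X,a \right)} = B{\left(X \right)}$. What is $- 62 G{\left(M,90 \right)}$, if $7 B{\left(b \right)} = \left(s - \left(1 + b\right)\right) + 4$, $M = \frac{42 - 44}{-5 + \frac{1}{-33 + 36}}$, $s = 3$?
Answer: $- \frac{2418}{49} \approx -49.347$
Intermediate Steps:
$M = \frac{3}{7}$ ($M = - \frac{2}{-5 + \frac{1}{3}} = - \frac{2}{- \frac{14}{3}} = \left(-2\right) \left(- \frac{3}{14}\right) = \frac{3}{7} \approx 0.42857$)
$B{\left(b \right)} = \frac{6}{7} - \frac{b}{7}$ ($B{\left(b \right)} = \frac{\left(3 - \left(1 + b\right)\right) + 4}{7} = \frac{\left(2 - b\right) + 4}{7} = \frac{6 - b}{7} = \frac{6}{7} - \frac{b}{7}$)
$G{\left(X,a \right)} = \frac{6}{7} - \frac{X}{7}$
$- 62 G{\left(M,90 \right)} = - 62 \left(\frac{6}{7} - \frac{3}{49}\right) = \left(-62\right) \frac{39}{49} = - \frac{2418}{49}$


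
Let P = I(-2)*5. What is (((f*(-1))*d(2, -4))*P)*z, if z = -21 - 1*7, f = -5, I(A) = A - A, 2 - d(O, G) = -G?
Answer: 0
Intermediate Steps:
d(O, G) = 2 + G (d(O, G) = 2 - (-1)*G = 2 + G)
I(A) = 0
z = -28 (z = -21 - 7 = -28)
P = 0 (P = 0*5 = 0)
(((f*(-1))*d(2, -4))*P)*z = (((-5*(-1))*(2 - 4))*0)*(-28) = ((5*(-2))*0)*(-28) = -10*0*(-28) = 0*(-28) = 0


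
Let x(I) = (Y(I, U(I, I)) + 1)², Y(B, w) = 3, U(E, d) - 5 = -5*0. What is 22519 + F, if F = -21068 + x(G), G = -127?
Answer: 1467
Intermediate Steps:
U(E, d) = 5 (U(E, d) = 5 - 5*0 = 5 + 0 = 5)
x(I) = 16 (x(I) = (3 + 1)² = 4² = 16)
F = -21052 (F = -21068 + 16 = -21052)
22519 + F = 22519 - 21052 = 1467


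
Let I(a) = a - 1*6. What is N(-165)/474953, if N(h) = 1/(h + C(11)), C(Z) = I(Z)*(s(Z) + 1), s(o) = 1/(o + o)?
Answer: -22/1669459795 ≈ -1.3178e-8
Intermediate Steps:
I(a) = -6 + a (I(a) = a - 6 = -6 + a)
s(o) = 1/(2*o)
C(Z) = (1 + 1/(2*Z))*(-6 + Z) (C(Z) = (-6 + Z)*(1/(2*Z) + 1) = (-6 + Z)*(1 + 1/(2*Z)) = (1 + 1/(2*Z))*(-6 + Z))
N(h) = 1/(115/22 + h) (N(h) = 1/(h + (-11/2 + 11 - 3/11)) = 1/(h + 115/22) = 1/(115/22 + h))
N(-165)/474953 = (22/(115 + 22*(-165)))/474953 = (22/(115 - 3630))*(1/474953) = (22/(-3515))*(1/474953) = (22*(-1/3515))*(1/474953) = -22/3515*1/474953 = -22/1669459795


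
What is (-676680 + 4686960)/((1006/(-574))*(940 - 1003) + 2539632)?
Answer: 54807160/34709813 ≈ 1.5790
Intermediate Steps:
(-676680 + 4686960)/((1006/(-574))*(940 - 1003) + 2539632) = 4010280/((1006*(-1/574))*(-63) + 2539632) = 4010280/(-503/287*(-63) + 2539632) = 4010280/(4527/41 + 2539632) = 4010280/(104129439/41) = 4010280*(41/104129439) = 54807160/34709813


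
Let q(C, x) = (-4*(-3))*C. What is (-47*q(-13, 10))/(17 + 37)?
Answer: 1222/9 ≈ 135.78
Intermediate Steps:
q(C, x) = 12*C
(-47*q(-13, 10))/(17 + 37) = (-564*(-13))/(17 + 37) = -47*(-156)/54 = 7332*(1/54) = 1222/9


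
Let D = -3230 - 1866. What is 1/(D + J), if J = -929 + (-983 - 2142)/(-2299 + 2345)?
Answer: -46/280275 ≈ -0.00016412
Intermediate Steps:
D = -5096
J = -45859/46 (J = -929 - 3125/46 = -45859/46 ≈ -996.93)
1/(D + J) = 1/(-5096 - 45859/46) = 1/(-280275/46) = -46/280275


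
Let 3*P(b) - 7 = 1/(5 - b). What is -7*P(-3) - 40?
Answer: -453/8 ≈ -56.625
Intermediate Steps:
P(b) = 7/3 + 1/(3*(5 - b))
-7*P(-3) - 40 = -7*(-36 + 7*(-3))/(3*(-5 - 3)) - 40 = -7*(-36 - 21)/(3*(-8)) - 40 = -7*(-1)*(-57)/(3*8) - 40 = -7*19/8 - 40 = -133/8 - 40 = -453/8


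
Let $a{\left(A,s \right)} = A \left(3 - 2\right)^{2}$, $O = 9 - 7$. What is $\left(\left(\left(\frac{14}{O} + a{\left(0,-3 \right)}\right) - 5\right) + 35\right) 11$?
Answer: $407$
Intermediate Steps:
$O = 2$ ($O = 9 - 7 = 2$)
$a{\left(A,s \right)} = A$ ($a{\left(A,s \right)} = A 1^{2} = A 1 = A$)
$\left(\left(\left(\frac{14}{O} + a{\left(0,-3 \right)}\right) - 5\right) + 35\right) 11 = \left(\left(\left(\frac{14}{2} + 0\right) - 5\right) + 35\right) 11 = \left(\left(\left(14 \cdot \frac{1}{2} + 0\right) - 5\right) + 35\right) 11 = \left(\left(\left(7 + 0\right) - 5\right) + 35\right) 11 = \left(\left(7 - 5\right) + 35\right) 11 = \left(2 + 35\right) 11 = 37 \cdot 11 = 407$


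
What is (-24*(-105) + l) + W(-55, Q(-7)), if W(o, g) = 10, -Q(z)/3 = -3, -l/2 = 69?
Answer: 2392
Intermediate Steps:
l = -138 (l = -2*69 = -138)
Q(z) = 9 (Q(z) = -3*(-3) = 9)
(-24*(-105) + l) + W(-55, Q(-7)) = (-24*(-105) - 138) + 10 = (2520 - 138) + 10 = 2382 + 10 = 2392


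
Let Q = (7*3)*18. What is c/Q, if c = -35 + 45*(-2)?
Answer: -125/378 ≈ -0.33069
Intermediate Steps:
c = -125 (c = -35 - 90 = -125)
Q = 378 (Q = 21*18 = 378)
c/Q = -125/378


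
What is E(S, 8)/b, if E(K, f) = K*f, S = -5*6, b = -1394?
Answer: 120/697 ≈ 0.17217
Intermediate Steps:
S = -30
E(S, 8)/b = (-30*8)/(-1394) = -1/1394*(-240) = 120/697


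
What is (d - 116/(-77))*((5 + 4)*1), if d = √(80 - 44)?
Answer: 5202/77 ≈ 67.558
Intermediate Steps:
d = 6 (d = √36 = 6)
(d - 116/(-77))*((5 + 4)*1) = (6 - 116/(-77))*((5 + 4)*1) = (6 - 116*(-1/77))*(9*1) = (6 + 116/77)*9 = (578/77)*9 = 5202/77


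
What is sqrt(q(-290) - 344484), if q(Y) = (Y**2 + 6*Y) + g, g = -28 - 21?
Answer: I*sqrt(262173) ≈ 512.03*I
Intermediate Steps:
g = -49
q(Y) = -49 + Y**2 + 6*Y (q(Y) = (Y**2 + 6*Y) - 49 = -49 + Y**2 + 6*Y)
sqrt(q(-290) - 344484) = sqrt((-49 + (-290)**2 + 6*(-290)) - 344484) = sqrt((-49 + 84100 - 1740) - 344484) = sqrt(82311 - 344484) = sqrt(-262173) = I*sqrt(262173)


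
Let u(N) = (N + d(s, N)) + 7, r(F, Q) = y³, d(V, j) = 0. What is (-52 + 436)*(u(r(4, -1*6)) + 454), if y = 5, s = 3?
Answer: 225024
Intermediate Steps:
r(F, Q) = 125 (r(F, Q) = 5³ = 125)
u(N) = 7 + N (u(N) = (N + 0) + 7 = N + 7 = 7 + N)
(-52 + 436)*(u(r(4, -1*6)) + 454) = (-52 + 436)*((7 + 125) + 454) = 384*(132 + 454) = 384*586 = 225024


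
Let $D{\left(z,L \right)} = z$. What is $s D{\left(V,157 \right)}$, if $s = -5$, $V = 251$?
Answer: $-1255$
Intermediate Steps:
$s D{\left(V,157 \right)} = \left(-5\right) 251 = -1255$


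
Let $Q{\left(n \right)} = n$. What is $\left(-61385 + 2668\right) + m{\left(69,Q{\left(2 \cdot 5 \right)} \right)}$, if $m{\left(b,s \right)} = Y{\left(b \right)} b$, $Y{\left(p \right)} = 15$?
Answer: $-57682$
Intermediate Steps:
$m{\left(b,s \right)} = 15 b$
$\left(-61385 + 2668\right) + m{\left(69,Q{\left(2 \cdot 5 \right)} \right)} = \left(-61385 + 2668\right) + 15 \cdot 69 = -58717 + 1035 = -57682$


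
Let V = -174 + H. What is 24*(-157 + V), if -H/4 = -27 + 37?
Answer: -8904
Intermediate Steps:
H = -40 (H = -4*(-27 + 37) = -4*10 = -40)
V = -214 (V = -174 - 40 = -214)
24*(-157 + V) = 24*(-157 - 214) = 24*(-371) = -8904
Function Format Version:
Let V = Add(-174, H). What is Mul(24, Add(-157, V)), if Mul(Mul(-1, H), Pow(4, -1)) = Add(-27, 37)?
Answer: -8904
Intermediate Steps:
H = -40 (H = Mul(-4, Add(-27, 37)) = Mul(-4, 10) = -40)
V = -214 (V = Add(-174, -40) = -214)
Mul(24, Add(-157, V)) = Mul(24, Add(-157, -214)) = Mul(24, -371) = -8904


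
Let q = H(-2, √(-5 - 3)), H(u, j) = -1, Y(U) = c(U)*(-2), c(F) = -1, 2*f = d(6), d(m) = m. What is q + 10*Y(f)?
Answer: 19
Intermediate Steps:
f = 3 (f = (½)*6 = 3)
Y(U) = 2 (Y(U) = -1*(-2) = 2)
q = -1
q + 10*Y(f) = -1 + 10*2 = -1 + 20 = 19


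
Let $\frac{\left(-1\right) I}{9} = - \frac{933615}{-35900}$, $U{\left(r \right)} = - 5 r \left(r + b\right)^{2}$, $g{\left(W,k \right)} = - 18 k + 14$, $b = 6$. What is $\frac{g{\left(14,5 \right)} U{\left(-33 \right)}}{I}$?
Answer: $\frac{810334800}{20747} \approx 39058.0$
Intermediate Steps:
$g{\left(W,k \right)} = 14 - 18 k$
$U{\left(r \right)} = - 5 r \left(6 + r\right)^{2}$ ($U{\left(r \right)} = - 5 r \left(r + 6\right)^{2} = - 5 r \left(6 + r\right)^{2}$)
$I = - \frac{1680507}{7180}$ ($I = - 9 \left(- \frac{933615}{-35900}\right) = - 9 \left(\left(-933615\right) \left(- \frac{1}{35900}\right)\right) = \left(-9\right) \frac{186723}{7180} = - \frac{1680507}{7180} \approx -234.05$)
$\frac{g{\left(14,5 \right)} U{\left(-33 \right)}}{I} = \frac{\left(14 - 90\right) \left(\left(-5\right) \left(-33\right) \left(6 - 33\right)^{2}\right)}{- \frac{1680507}{7180}} = \left(14 - 90\right) \left(\left(-5\right) \left(-33\right) \left(-27\right)^{2}\right) \left(- \frac{7180}{1680507}\right) = - 76 \left(\left(-5\right) \left(-33\right) 729\right) \left(- \frac{7180}{1680507}\right) = \left(-76\right) 120285 \left(- \frac{7180}{1680507}\right) = \left(-9141660\right) \left(- \frac{7180}{1680507}\right) = \frac{810334800}{20747}$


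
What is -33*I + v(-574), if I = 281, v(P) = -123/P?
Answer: -129819/14 ≈ -9272.8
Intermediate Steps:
-33*I + v(-574) = -33*281 - 123/(-574) = -9273 - 123*(-1/574) = -9273 + 3/14 = -129819/14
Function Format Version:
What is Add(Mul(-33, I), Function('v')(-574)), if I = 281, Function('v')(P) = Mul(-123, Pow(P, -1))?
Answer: Rational(-129819, 14) ≈ -9272.8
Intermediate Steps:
Add(Mul(-33, I), Function('v')(-574)) = Add(Mul(-33, 281), Mul(-123, Pow(-574, -1))) = Add(-9273, Mul(-123, Rational(-1, 574))) = Add(-9273, Rational(3, 14)) = Rational(-129819, 14)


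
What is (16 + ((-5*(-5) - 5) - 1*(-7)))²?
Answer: 1849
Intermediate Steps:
(16 + ((-5*(-5) - 5) - 1*(-7)))² = (16 + ((25 - 5) + 7))² = (16 + (20 + 7))² = (16 + 27)² = 43² = 1849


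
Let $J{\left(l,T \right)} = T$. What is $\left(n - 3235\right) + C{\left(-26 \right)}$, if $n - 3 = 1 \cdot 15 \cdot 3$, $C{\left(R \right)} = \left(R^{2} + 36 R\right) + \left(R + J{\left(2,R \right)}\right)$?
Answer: $-3499$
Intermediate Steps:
$C{\left(R \right)} = R^{2} + 38 R$ ($C{\left(R \right)} = \left(R^{2} + 36 R\right) + \left(R + R\right) = \left(R^{2} + 36 R\right) + 2 R = R^{2} + 38 R$)
$n = 48$ ($n = 3 + 1 \cdot 15 \cdot 3 = 3 + 15 \cdot 3 = 3 + 45 = 48$)
$\left(n - 3235\right) + C{\left(-26 \right)} = \left(48 - 3235\right) - 26 \left(38 - 26\right) = -3187 - 312 = -3499$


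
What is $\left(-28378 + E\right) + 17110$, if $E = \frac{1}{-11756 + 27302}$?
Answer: $- \frac{175172327}{15546} \approx -11268.0$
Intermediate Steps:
$E = \frac{1}{15546} \approx 6.4325 \cdot 10^{-5}$
$\left(-28378 + E\right) + 17110 = \left(-28378 + \frac{1}{15546}\right) + 17110 = - \frac{441164387}{15546} + 17110 = - \frac{175172327}{15546}$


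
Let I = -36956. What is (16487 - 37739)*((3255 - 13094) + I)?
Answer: 994487340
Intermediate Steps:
(16487 - 37739)*((3255 - 13094) + I) = (16487 - 37739)*((3255 - 13094) - 36956) = -21252*(-9839 - 36956) = -21252*(-46795) = 994487340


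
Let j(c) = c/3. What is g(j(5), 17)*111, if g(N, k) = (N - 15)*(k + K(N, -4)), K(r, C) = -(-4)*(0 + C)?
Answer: -1480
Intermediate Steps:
j(c) = c/3 (j(c) = c*(⅓) = c/3)
K(r, C) = 4*C (K(r, C) = -(-4)*C = 4*C)
g(N, k) = (-16 + k)*(-15 + N) (g(N, k) = (N - 15)*(k + 4*(-4)) = (-15 + N)*(k - 16) = (-15 + N)*(-16 + k) = (-16 + k)*(-15 + N))
g(j(5), 17)*111 = (240 - 16*5/3 - 15*17 + ((⅓)*5)*17)*111 = (240 - 16*5/3 - 255 + (5/3)*17)*111 = (240 - 80/3 - 255 + 85/3)*111 = -40/3*111 = -1480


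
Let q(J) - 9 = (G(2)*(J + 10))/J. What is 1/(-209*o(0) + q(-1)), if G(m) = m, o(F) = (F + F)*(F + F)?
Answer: -⅑ ≈ -0.11111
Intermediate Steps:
o(F) = 4*F² (o(F) = (2*F)*(2*F) = 4*F²)
q(J) = 9 + (20 + 2*J)/J (q(J) = 9 + (2*(J + 10))/J = 9 + (2*(10 + J))/J = 9 + (20 + 2*J)/J)
1/(-209*o(0) + q(-1)) = 1/(-836*0² + (11 + 20/(-1))) = 1/(-836*0 + (11 + 20*(-1))) = 1/(-209*0 + (11 - 20)) = 1/(0 - 9) = 1/(-9) = -⅑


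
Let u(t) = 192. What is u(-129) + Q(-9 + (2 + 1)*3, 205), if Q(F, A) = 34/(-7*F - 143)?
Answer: 27422/143 ≈ 191.76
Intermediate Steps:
Q(F, A) = 34/(-143 - 7*F)
u(-129) + Q(-9 + (2 + 1)*3, 205) = 192 - 34/(143 + 7*(-9 + (2 + 1)*3)) = 192 - 34/(143 + 7*(-9 + 3*3)) = 192 - 34/(143 + 7*(-9 + 9)) = 192 - 34/(143 + 7*0) = 192 - 34/(143 + 0) = 192 - 34/143 = 27422/143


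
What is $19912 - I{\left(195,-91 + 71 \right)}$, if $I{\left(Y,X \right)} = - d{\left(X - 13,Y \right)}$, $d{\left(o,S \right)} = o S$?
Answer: $13477$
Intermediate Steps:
$d{\left(o,S \right)} = S o$
$I{\left(Y,X \right)} = - Y \left(-13 + X\right)$ ($I{\left(Y,X \right)} = - Y \left(X - 13\right) = - Y \left(-13 + X\right)$)
$19912 - I{\left(195,-91 + 71 \right)} = 19912 - 195 \left(13 - \left(-91 + 71\right)\right) = 19912 - 195 \left(13 - -20\right) = 19912 - 195 \left(13 + 20\right) = 19912 - 195 \cdot 33 = 19912 - 6435 = 13477$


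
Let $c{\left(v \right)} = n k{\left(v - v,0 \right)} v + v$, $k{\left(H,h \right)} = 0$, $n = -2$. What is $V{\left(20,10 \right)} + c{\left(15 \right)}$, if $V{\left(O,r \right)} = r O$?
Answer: $215$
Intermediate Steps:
$V{\left(O,r \right)} = O r$
$c{\left(v \right)} = v$ ($c{\left(v \right)} = \left(-2\right) 0 v + v = 0 v + v = 0 + v = v$)
$V{\left(20,10 \right)} + c{\left(15 \right)} = 20 \cdot 10 + 15 = 200 + 15 = 215$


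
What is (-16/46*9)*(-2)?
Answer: 144/23 ≈ 6.2609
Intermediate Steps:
(-16/46*9)*(-2) = (-16*1/46*9)*(-2) = -8/23*9*(-2) = -72/23*(-2) = 144/23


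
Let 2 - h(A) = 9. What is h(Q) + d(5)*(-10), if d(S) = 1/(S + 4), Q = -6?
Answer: -73/9 ≈ -8.1111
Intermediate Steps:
h(A) = -7 (h(A) = 2 - 1*9 = 2 - 9 = -7)
d(S) = 1/(4 + S)
h(Q) + d(5)*(-10) = -7 - 10/(4 + 5) = -7 - 10/9 = -73/9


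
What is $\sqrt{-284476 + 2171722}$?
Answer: $3 \sqrt{209694} \approx 1373.8$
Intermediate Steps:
$\sqrt{-284476 + 2171722} = \sqrt{1887246} = 3 \sqrt{209694}$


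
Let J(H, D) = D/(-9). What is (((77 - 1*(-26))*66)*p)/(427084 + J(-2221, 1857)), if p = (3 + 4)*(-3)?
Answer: -428274/1280633 ≈ -0.33442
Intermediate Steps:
J(H, D) = -D/9 (J(H, D) = D*(-1/9) = -D/9)
p = -21 (p = 7*(-3) = -21)
(((77 - 1*(-26))*66)*p)/(427084 + J(-2221, 1857)) = (((77 - 1*(-26))*66)*(-21))/(427084 - 1/9*1857) = (((77 + 26)*66)*(-21))/(427084 - 619/3) = ((103*66)*(-21))/(1280633/3) = (6798*(-21))*(3/1280633) = -142758*3/1280633 = -428274/1280633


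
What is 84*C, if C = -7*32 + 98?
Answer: -10584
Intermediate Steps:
C = -126 (C = -224 + 98 = -126)
84*C = 84*(-126) = -10584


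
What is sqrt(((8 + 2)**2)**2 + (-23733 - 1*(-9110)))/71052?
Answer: I*sqrt(4623)/71052 ≈ 0.00095694*I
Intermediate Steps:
sqrt(((8 + 2)**2)**2 + (-23733 - 1*(-9110)))/71052 = sqrt((10**2)**2 + (-23733 + 9110))*(1/71052) = sqrt(100**2 - 14623)*(1/71052) = sqrt(10000 - 14623)*(1/71052) = sqrt(-4623)*(1/71052) = (I*sqrt(4623))*(1/71052) = I*sqrt(4623)/71052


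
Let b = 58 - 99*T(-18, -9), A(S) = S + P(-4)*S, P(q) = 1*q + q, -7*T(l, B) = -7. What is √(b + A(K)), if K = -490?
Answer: √3389 ≈ 58.215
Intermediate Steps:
T(l, B) = 1 (T(l, B) = -⅐*(-7) = 1)
P(q) = 2*q (P(q) = q + q = 2*q)
A(S) = -7*S (A(S) = S + (2*(-4))*S = S - 8*S = -7*S)
b = -41 (b = 58 - 99*1 = 58 - 99 = -41)
√(b + A(K)) = √(-41 - 7*(-490)) = √(-41 + 3430) = √3389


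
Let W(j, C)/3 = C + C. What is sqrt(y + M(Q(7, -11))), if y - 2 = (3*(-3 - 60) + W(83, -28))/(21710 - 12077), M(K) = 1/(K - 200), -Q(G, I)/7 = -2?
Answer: sqrt(4131765498)/45942 ≈ 1.3991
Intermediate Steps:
W(j, C) = 6*C (W(j, C) = 3*(C + C) = 3*(2*C) = 6*C)
Q(G, I) = 14 (Q(G, I) = -7*(-2) = 14)
M(K) = 1/(-200 + K)
y = 6303/3211 (y = 2 + (3*(-3 - 60) + 6*(-28))/(21710 - 12077) = 2 + (3*(-63) - 168)/9633 = 2 + (-189 - 168)*(1/9633) = 2 - 357*1/9633 = 2 - 119/3211 = 6303/3211 ≈ 1.9629)
sqrt(y + M(Q(7, -11))) = sqrt(6303/3211 + 1/(-200 + 14)) = sqrt(6303/3211 + 1/(-186)) = sqrt(6303/3211 - 1/186) = sqrt(1169147/597246) = sqrt(4131765498)/45942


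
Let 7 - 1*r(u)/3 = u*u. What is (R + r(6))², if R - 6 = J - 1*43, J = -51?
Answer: 30625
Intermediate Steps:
r(u) = 21 - 3*u² (r(u) = 21 - 3*u*u = 21 - 3*u²)
R = -88 (R = 6 + (-51 - 1*43) = 6 + (-51 - 43) = 6 - 94 = -88)
(R + r(6))² = (-88 + (21 - 3*6²))² = (-88 + (21 - 3*36))² = (-88 + (21 - 108))² = (-88 - 87)² = (-175)² = 30625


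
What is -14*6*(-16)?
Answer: 1344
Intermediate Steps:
-14*6*(-16) = -84*(-16) = 1344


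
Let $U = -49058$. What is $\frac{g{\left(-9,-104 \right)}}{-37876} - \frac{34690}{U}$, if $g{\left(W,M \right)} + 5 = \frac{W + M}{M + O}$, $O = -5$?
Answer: $\frac{17904787877}{25316896009} \approx 0.70723$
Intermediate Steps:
$g{\left(W,M \right)} = -5 + \frac{M + W}{-5 + M}$ ($g{\left(W,M \right)} = -5 + \frac{W + M}{M - 5} = -5 + \frac{M + W}{-5 + M}$)
$\frac{g{\left(-9,-104 \right)}}{-37876} - \frac{34690}{U} = \frac{\frac{1}{-5 - 104} \left(25 - 9 - -416\right)}{-37876} - \frac{34690}{-49058} = \frac{25 - 9 + 416}{-109} \left(- \frac{1}{37876}\right) - - \frac{17345}{24529} = \left(- \frac{1}{109}\right) 432 \left(- \frac{1}{37876}\right) + \frac{17345}{24529} = \left(- \frac{432}{109}\right) \left(- \frac{1}{37876}\right) + \frac{17345}{24529} = \frac{108}{1032121} + \frac{17345}{24529} = \frac{17904787877}{25316896009}$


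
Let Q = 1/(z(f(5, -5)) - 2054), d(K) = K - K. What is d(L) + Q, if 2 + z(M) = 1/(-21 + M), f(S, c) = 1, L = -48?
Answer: -20/41121 ≈ -0.00048637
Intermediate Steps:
d(K) = 0
z(M) = -2 + 1/(-21 + M)
Q = -20/41121 (Q = 1/((43 - 2*1)/(-21 + 1) - 2054) = 1/((43 - 2)/(-20) - 2054) = 1/(-1/20*41 - 2054) = 1/(-41/20 - 2054) = 1/(-41121/20) = -20/41121 ≈ -0.00048637)
d(L) + Q = 0 - 20/41121 = -20/41121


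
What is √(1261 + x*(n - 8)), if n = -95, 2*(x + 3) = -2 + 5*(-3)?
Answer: √9782/2 ≈ 49.452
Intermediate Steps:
x = -23/2 (x = -3 + (-2 + 5*(-3))/2 = -3 + (-2 - 15)/2 = -3 + (½)*(-17) = -3 - 17/2 = -23/2 ≈ -11.500)
√(1261 + x*(n - 8)) = √(1261 - 23*(-95 - 8)/2) = √(1261 - 23/2*(-103)) = √(1261 + 2369/2) = √(4891/2) = √9782/2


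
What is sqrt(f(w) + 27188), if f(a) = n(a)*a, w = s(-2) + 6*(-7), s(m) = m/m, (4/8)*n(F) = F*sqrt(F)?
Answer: sqrt(27188 + 3362*I*sqrt(41)) ≈ 175.88 + 61.199*I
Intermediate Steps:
n(F) = 2*F**(3/2) (n(F) = 2*(F*sqrt(F)) = 2*F**(3/2))
s(m) = 1
w = -41 (w = 1 + 6*(-7) = 1 - 42 = -41)
f(a) = 2*a**(5/2) (f(a) = (2*a**(3/2))*a = 2*a**(5/2))
sqrt(f(w) + 27188) = sqrt(2*(-41)**(5/2) + 27188) = sqrt(2*(1681*I*sqrt(41)) + 27188) = sqrt(3362*I*sqrt(41) + 27188) = sqrt(27188 + 3362*I*sqrt(41))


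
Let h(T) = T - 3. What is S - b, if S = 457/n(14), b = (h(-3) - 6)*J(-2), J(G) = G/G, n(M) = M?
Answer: 625/14 ≈ 44.643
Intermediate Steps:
h(T) = -3 + T
J(G) = 1
b = -12 (b = ((-3 - 3) - 6)*1 = (-6 - 6)*1 = -12*1 = -12)
S = 457/14 ≈ 32.643
S - b = 457/14 - 1*(-12) = 457/14 + 12 = 625/14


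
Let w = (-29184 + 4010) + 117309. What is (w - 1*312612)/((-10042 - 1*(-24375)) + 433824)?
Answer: -220477/448157 ≈ -0.49196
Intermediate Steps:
w = 92135 (w = -25174 + 117309 = 92135)
(w - 1*312612)/((-10042 - 1*(-24375)) + 433824) = (92135 - 1*312612)/((-10042 - 1*(-24375)) + 433824) = (92135 - 312612)/((-10042 + 24375) + 433824) = -220477/(14333 + 433824) = -220477/448157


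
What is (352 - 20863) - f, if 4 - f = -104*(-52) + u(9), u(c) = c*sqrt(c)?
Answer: -15080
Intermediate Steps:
u(c) = c**(3/2)
f = -5431 (f = 4 - (-104*(-52) + 9**(3/2)) = 4 - (5408 + 27) = 4 - 1*5435 = 4 - 5435 = -5431)
(352 - 20863) - f = (352 - 20863) - 1*(-5431) = -20511 + 5431 = -15080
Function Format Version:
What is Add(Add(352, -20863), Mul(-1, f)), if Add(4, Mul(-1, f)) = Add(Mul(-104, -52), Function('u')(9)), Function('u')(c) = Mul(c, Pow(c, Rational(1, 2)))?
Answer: -15080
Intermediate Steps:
Function('u')(c) = Pow(c, Rational(3, 2))
f = -5431 (f = Add(4, Mul(-1, Add(Mul(-104, -52), Pow(9, Rational(3, 2))))) = Add(4, Mul(-1, Add(5408, 27))) = Add(4, Mul(-1, 5435)) = Add(4, -5435) = -5431)
Add(Add(352, -20863), Mul(-1, f)) = Add(Add(352, -20863), Mul(-1, -5431)) = Add(-20511, 5431) = -15080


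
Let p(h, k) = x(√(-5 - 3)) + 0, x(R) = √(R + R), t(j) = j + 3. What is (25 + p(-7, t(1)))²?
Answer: (25 + 2*2^(¼)*√I)² ≈ 709.09 + 89.746*I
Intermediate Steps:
t(j) = 3 + j
x(R) = √2*√R (x(R) = √(2*R) = √2*√R)
p(h, k) = 2*2^(¼)*√I (p(h, k) = √2*√(√(-5 - 3)) + 0 = √2*√(√(-8)) + 0 = √2*√(2*I*√2) + 0 = √2*(2^(¾)*√I) + 0 = 2*2^(¼)*√I + 0 = 2*2^(¼)*√I)
(25 + p(-7, t(1)))² = (25 + 2*2^(¼)*√I)²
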